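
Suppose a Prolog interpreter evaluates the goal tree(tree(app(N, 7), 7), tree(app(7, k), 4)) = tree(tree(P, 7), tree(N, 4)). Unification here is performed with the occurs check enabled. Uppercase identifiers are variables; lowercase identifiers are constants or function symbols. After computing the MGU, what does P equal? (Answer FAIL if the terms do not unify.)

Decompose tree/2: tree(app(N, 7), 7) = tree(P, 7),  tree(app(7, k), 4) = tree(N, 4).
Decompose tree/2: app(N, 7) = P,  7 = 7.
Bind P := app(N, 7); no other remaining equation mentions P.
Delete trivial equation 7 = 7.
Decompose tree/2: app(7, k) = N,  4 = 4.
Bind N := app(7, k); no other remaining equation mentions N. Substituting into the earlier binding gives P := app(app(7, k), 7).
Delete trivial equation 4 = 4.
MGU = { P = app(app(7, k), 7), N = app(7, k) }, so P = app(app(7, k), 7).

app(app(7, k), 7)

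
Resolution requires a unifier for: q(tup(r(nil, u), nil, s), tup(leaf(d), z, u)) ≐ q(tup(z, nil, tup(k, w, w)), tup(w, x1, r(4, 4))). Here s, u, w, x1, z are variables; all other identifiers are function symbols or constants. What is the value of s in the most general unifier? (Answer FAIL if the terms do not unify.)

Decompose q/2: tup(r(nil, u), nil, s) ≐ tup(z, nil, tup(k, w, w)),  tup(leaf(d), z, u) ≐ tup(w, x1, r(4, 4)).
Decompose tup/3: r(nil, u) ≐ z,  nil ≐ nil,  s ≐ tup(k, w, w).
Bind z := r(nil, u); substituting into the one remaining equation that mentions z gives: tup(leaf(d), r(nil, u), u) ≐ tup(w, x1, r(4, 4)).
Delete trivial equation nil ≐ nil.
Bind s := tup(k, w, w); no other remaining equation mentions s.
Decompose tup/3: leaf(d) ≐ w,  r(nil, u) ≐ x1,  u ≐ r(4, 4).
Bind w := leaf(d); no other remaining equation mentions w. Substituting into the earlier binding gives s := tup(k, leaf(d), leaf(d)).
Bind x1 := r(nil, u); no other remaining equation mentions x1.
Bind u := r(4, 4). Substituting into the earlier bindings gives z := r(nil, r(4, 4)), x1 := r(nil, r(4, 4)).
MGU = { z ↦ r(nil, r(4, 4)), s ↦ tup(k, leaf(d), leaf(d)), w ↦ leaf(d), x1 ↦ r(nil, r(4, 4)), u ↦ r(4, 4) }, so s ↦ tup(k, leaf(d), leaf(d)).

tup(k, leaf(d), leaf(d))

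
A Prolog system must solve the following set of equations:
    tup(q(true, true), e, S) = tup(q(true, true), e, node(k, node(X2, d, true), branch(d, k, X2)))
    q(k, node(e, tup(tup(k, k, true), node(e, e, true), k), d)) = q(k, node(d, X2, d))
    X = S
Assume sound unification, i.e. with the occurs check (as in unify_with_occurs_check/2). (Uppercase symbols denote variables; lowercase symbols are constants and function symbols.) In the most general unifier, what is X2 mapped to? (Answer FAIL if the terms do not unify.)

FAIL

Decompose tup/3: q(true, true) = q(true, true),  e = e,  S = node(k, node(X2, d, true), branch(d, k, X2)).
Delete trivial equation q(true, true) = q(true, true).
Delete trivial equation e = e.
Bind S := node(k, node(X2, d, true), branch(d, k, X2)); substituting into the one remaining equation that mentions S gives: X = node(k, node(X2, d, true), branch(d, k, X2)).
Decompose q/2: k = k,  node(e, tup(tup(k, k, true), node(e, e, true), k), d) = node(d, X2, d).
Delete trivial equation k = k.
Decompose node/3: e = d,  tup(tup(k, k, true), node(e, e, true), k) = X2,  d = d.
Clash: constants e and d differ; no unifier exists.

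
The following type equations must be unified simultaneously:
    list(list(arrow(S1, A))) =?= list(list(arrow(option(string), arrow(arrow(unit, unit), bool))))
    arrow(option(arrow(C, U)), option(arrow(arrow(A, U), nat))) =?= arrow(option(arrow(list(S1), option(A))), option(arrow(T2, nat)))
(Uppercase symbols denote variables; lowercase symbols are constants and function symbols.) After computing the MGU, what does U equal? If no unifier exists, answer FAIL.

option(arrow(arrow(unit, unit), bool))

Decompose list/1: list(arrow(S1, A)) =?= list(arrow(option(string), arrow(arrow(unit, unit), bool))).
Decompose list/1: arrow(S1, A) =?= arrow(option(string), arrow(arrow(unit, unit), bool)).
Decompose arrow/2: S1 =?= option(string),  A =?= arrow(arrow(unit, unit), bool).
Bind S1 := option(string); substituting into the one remaining equation that mentions S1 gives: arrow(option(arrow(C, U)), option(arrow(arrow(A, U), nat))) =?= arrow(option(arrow(list(option(string)), option(A))), option(arrow(T2, nat))).
Bind A := arrow(arrow(unit, unit), bool); substituting into the remaining equation gives: arrow(option(arrow(C, U)), option(arrow(arrow(arrow(arrow(unit, unit), bool), U), nat))) =?= arrow(option(arrow(list(option(string)), option(arrow(arrow(unit, unit), bool)))), option(arrow(T2, nat))).
Decompose arrow/2: option(arrow(C, U)) =?= option(arrow(list(option(string)), option(arrow(arrow(unit, unit), bool)))),  option(arrow(arrow(arrow(arrow(unit, unit), bool), U), nat)) =?= option(arrow(T2, nat)).
Decompose option/1: arrow(C, U) =?= arrow(list(option(string)), option(arrow(arrow(unit, unit), bool))).
Decompose arrow/2: C =?= list(option(string)),  U =?= option(arrow(arrow(unit, unit), bool)).
Bind C := list(option(string)); no other remaining equation mentions C.
Bind U := option(arrow(arrow(unit, unit), bool)); substituting into the remaining equation gives: option(arrow(arrow(arrow(arrow(unit, unit), bool), option(arrow(arrow(unit, unit), bool))), nat)) =?= option(arrow(T2, nat)).
Decompose option/1: arrow(arrow(arrow(arrow(unit, unit), bool), option(arrow(arrow(unit, unit), bool))), nat) =?= arrow(T2, nat).
Decompose arrow/2: arrow(arrow(arrow(unit, unit), bool), option(arrow(arrow(unit, unit), bool))) =?= T2,  nat =?= nat.
Bind T2 := arrow(arrow(arrow(unit, unit), bool), option(arrow(arrow(unit, unit), bool))); no other remaining equation mentions T2.
Delete trivial equation nat =?= nat.
MGU = { S1 ↦ option(string), A ↦ arrow(arrow(unit, unit), bool), C ↦ list(option(string)), U ↦ option(arrow(arrow(unit, unit), bool)), T2 ↦ arrow(arrow(arrow(unit, unit), bool), option(arrow(arrow(unit, unit), bool))) }, so U ↦ option(arrow(arrow(unit, unit), bool)).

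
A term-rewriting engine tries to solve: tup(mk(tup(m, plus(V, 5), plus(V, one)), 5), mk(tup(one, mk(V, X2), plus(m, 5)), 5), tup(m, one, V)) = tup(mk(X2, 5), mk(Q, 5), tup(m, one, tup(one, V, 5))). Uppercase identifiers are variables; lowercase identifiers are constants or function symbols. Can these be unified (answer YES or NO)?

NO

Decompose tup/3: mk(tup(m, plus(V, 5), plus(V, one)), 5) = mk(X2, 5),  mk(tup(one, mk(V, X2), plus(m, 5)), 5) = mk(Q, 5),  tup(m, one, V) = tup(m, one, tup(one, V, 5)).
Decompose mk/2: tup(m, plus(V, 5), plus(V, one)) = X2,  5 = 5.
Bind X2 := tup(m, plus(V, 5), plus(V, one)); substituting into the one remaining equation that mentions X2 gives: mk(tup(one, mk(V, tup(m, plus(V, 5), plus(V, one))), plus(m, 5)), 5) = mk(Q, 5).
Delete trivial equation 5 = 5.
Decompose mk/2: tup(one, mk(V, tup(m, plus(V, 5), plus(V, one))), plus(m, 5)) = Q,  5 = 5.
Bind Q := tup(one, mk(V, tup(m, plus(V, 5), plus(V, one))), plus(m, 5)); no other remaining equation mentions Q.
Delete trivial equation 5 = 5.
Decompose tup/3: m = m,  one = one,  V = tup(one, V, 5).
Delete trivial equation m = m.
Delete trivial equation one = one.
Occurs check fails: V occurs in tup(one, V, 5); the equation V = tup(one, V, 5) has no finite solution.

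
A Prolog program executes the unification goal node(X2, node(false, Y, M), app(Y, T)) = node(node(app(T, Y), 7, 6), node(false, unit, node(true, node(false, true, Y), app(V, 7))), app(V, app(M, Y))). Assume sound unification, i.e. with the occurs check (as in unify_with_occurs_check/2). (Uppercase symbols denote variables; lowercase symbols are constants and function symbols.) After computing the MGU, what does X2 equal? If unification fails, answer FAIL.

node(app(app(node(true, node(false, true, unit), app(unit, 7)), unit), unit), 7, 6)

Decompose node/3: X2 = node(app(T, Y), 7, 6),  node(false, Y, M) = node(false, unit, node(true, node(false, true, Y), app(V, 7))),  app(Y, T) = app(V, app(M, Y)).
Bind X2 := node(app(T, Y), 7, 6); no other remaining equation mentions X2.
Decompose node/3: false = false,  Y = unit,  M = node(true, node(false, true, Y), app(V, 7)).
Delete trivial equation false = false.
Bind Y := unit; substituting into the remaining equations gives: M = node(true, node(false, true, unit), app(V, 7)),  app(unit, T) = app(V, app(M, unit)). Substituting into the earlier binding gives X2 := node(app(T, unit), 7, 6).
Bind M := node(true, node(false, true, unit), app(V, 7)); substituting into the remaining equation gives: app(unit, T) = app(V, app(node(true, node(false, true, unit), app(V, 7)), unit)).
Decompose app/2: unit = V,  T = app(node(true, node(false, true, unit), app(V, 7)), unit).
Bind V := unit; substituting into the remaining equation gives: T = app(node(true, node(false, true, unit), app(unit, 7)), unit). Substituting into the earlier binding gives M := node(true, node(false, true, unit), app(unit, 7)).
Bind T := app(node(true, node(false, true, unit), app(unit, 7)), unit). Substituting into the earlier binding gives X2 := node(app(app(node(true, node(false, true, unit), app(unit, 7)), unit), unit), 7, 6).
MGU = { X2 -> node(app(app(node(true, node(false, true, unit), app(unit, 7)), unit), unit), 7, 6), Y -> unit, M -> node(true, node(false, true, unit), app(unit, 7)), V -> unit, T -> app(node(true, node(false, true, unit), app(unit, 7)), unit) }, so X2 -> node(app(app(node(true, node(false, true, unit), app(unit, 7)), unit), unit), 7, 6).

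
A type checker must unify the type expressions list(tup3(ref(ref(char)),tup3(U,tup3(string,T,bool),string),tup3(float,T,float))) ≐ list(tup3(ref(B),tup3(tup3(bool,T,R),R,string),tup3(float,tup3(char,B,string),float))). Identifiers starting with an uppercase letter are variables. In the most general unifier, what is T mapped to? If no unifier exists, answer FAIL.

Decompose list/1: tup3(ref(ref(char)),tup3(U,tup3(string,T,bool),string),tup3(float,T,float)) ≐ tup3(ref(B),tup3(tup3(bool,T,R),R,string),tup3(float,tup3(char,B,string),float)).
Decompose tup3/3: ref(ref(char)) ≐ ref(B),  tup3(U,tup3(string,T,bool),string) ≐ tup3(tup3(bool,T,R),R,string),  tup3(float,T,float) ≐ tup3(float,tup3(char,B,string),float).
Decompose ref/1: ref(char) ≐ B.
Bind B := ref(char); substituting into the one remaining equation that mentions B gives: tup3(float,T,float) ≐ tup3(float,tup3(char,ref(char),string),float).
Decompose tup3/3: U ≐ tup3(bool,T,R),  tup3(string,T,bool) ≐ R,  string ≐ string.
Bind U := tup3(bool,T,R); no other remaining equation mentions U.
Bind R := tup3(string,T,bool); no other remaining equation mentions R. Substituting into the earlier binding gives U := tup3(bool,T,tup3(string,T,bool)).
Delete trivial equation string ≐ string.
Decompose tup3/3: float ≐ float,  T ≐ tup3(char,ref(char),string),  float ≐ float.
Delete trivial equation float ≐ float.
Bind T := tup3(char,ref(char),string); no other remaining equation mentions T. Substituting into the earlier bindings gives U := tup3(bool,tup3(char,ref(char),string),tup3(string,tup3(char,ref(char),string),bool)), R := tup3(string,tup3(char,ref(char),string),bool).
Delete trivial equation float ≐ float.
MGU = { B -> ref(char), U -> tup3(bool,tup3(char,ref(char),string),tup3(string,tup3(char,ref(char),string),bool)), R -> tup3(string,tup3(char,ref(char),string),bool), T -> tup3(char,ref(char),string) }, so T -> tup3(char,ref(char),string).

tup3(char,ref(char),string)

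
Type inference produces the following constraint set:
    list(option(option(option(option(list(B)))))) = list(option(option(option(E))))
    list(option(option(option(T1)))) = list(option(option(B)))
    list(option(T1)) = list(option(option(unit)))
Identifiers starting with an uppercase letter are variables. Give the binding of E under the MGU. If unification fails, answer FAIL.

option(list(option(option(unit))))

Decompose list/1: option(option(option(option(list(B))))) = option(option(option(E))).
Decompose option/1: option(option(option(list(B)))) = option(option(E)).
Decompose option/1: option(option(list(B))) = option(E).
Decompose option/1: option(list(B)) = E.
Bind E := option(list(B)); no other remaining equation mentions E.
Decompose list/1: option(option(option(T1))) = option(option(B)).
Decompose option/1: option(option(T1)) = option(B).
Decompose option/1: option(T1) = B.
Bind B := option(T1); no other remaining equation mentions B. Substituting into the earlier binding gives E := option(list(option(T1))).
Decompose list/1: option(T1) = option(option(unit)).
Decompose option/1: T1 = option(unit).
Bind T1 := option(unit). Substituting into the earlier bindings gives E := option(list(option(option(unit)))), B := option(option(unit)).
MGU = { E := option(list(option(option(unit)))), B := option(option(unit)), T1 := option(unit) }, so E := option(list(option(option(unit)))).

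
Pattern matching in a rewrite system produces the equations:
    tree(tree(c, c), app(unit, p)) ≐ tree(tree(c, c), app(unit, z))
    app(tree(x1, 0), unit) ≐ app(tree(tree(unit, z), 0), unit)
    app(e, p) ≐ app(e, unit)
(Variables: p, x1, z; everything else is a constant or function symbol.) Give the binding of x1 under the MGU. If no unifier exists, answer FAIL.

tree(unit, unit)

Decompose tree/2: tree(c, c) ≐ tree(c, c),  app(unit, p) ≐ app(unit, z).
Delete trivial equation tree(c, c) ≐ tree(c, c).
Decompose app/2: unit ≐ unit,  p ≐ z.
Delete trivial equation unit ≐ unit.
Bind p := z; substituting into the one remaining equation that mentions p gives: app(e, z) ≐ app(e, unit).
Decompose app/2: tree(x1, 0) ≐ tree(tree(unit, z), 0),  unit ≐ unit.
Decompose tree/2: x1 ≐ tree(unit, z),  0 ≐ 0.
Bind x1 := tree(unit, z); no other remaining equation mentions x1.
Delete trivial equation 0 ≐ 0.
Delete trivial equation unit ≐ unit.
Decompose app/2: e ≐ e,  z ≐ unit.
Delete trivial equation e ≐ e.
Bind z := unit. Substituting into the earlier bindings gives p := unit, x1 := tree(unit, unit).
MGU = { p := unit, x1 := tree(unit, unit), z := unit }, so x1 := tree(unit, unit).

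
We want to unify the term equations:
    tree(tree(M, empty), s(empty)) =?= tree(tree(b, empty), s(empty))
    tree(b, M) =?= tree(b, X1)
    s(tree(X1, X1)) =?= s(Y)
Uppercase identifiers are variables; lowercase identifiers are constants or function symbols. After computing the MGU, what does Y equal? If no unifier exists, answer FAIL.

Decompose tree/2: tree(M, empty) =?= tree(b, empty),  s(empty) =?= s(empty).
Decompose tree/2: M =?= b,  empty =?= empty.
Bind M := b; substituting into the one remaining equation that mentions M gives: tree(b, b) =?= tree(b, X1).
Delete trivial equation empty =?= empty.
Delete trivial equation s(empty) =?= s(empty).
Decompose tree/2: b =?= b,  b =?= X1.
Delete trivial equation b =?= b.
Bind X1 := b; substituting into the remaining equation gives: s(tree(b, b)) =?= s(Y).
Decompose s/1: tree(b, b) =?= Y.
Bind Y := tree(b, b).
MGU = { M := b, X1 := b, Y := tree(b, b) }, so Y := tree(b, b).

tree(b, b)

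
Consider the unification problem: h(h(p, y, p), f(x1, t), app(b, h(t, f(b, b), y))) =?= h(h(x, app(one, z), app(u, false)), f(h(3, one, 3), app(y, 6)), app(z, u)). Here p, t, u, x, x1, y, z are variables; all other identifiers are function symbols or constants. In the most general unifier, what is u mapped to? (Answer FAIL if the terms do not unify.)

Decompose h/3: h(p, y, p) =?= h(x, app(one, z), app(u, false)),  f(x1, t) =?= f(h(3, one, 3), app(y, 6)),  app(b, h(t, f(b, b), y)) =?= app(z, u).
Decompose h/3: p =?= x,  y =?= app(one, z),  p =?= app(u, false).
Bind p := x; substituting into the one remaining equation that mentions p gives: x =?= app(u, false).
Bind y := app(one, z); substituting into the 2 remaining equations that mention y gives: f(x1, t) =?= f(h(3, one, 3), app(app(one, z), 6)),  app(b, h(t, f(b, b), app(one, z))) =?= app(z, u).
Bind x := app(u, false); no other remaining equation mentions x. Substituting into the earlier binding gives p := app(u, false).
Decompose f/2: x1 =?= h(3, one, 3),  t =?= app(app(one, z), 6).
Bind x1 := h(3, one, 3); no other remaining equation mentions x1.
Bind t := app(app(one, z), 6); substituting into the remaining equation gives: app(b, h(app(app(one, z), 6), f(b, b), app(one, z))) =?= app(z, u).
Decompose app/2: b =?= z,  h(app(app(one, z), 6), f(b, b), app(one, z)) =?= u.
Bind z := b; substituting into the remaining equation gives: h(app(app(one, b), 6), f(b, b), app(one, b)) =?= u. Substituting into the earlier bindings gives y := app(one, b), t := app(app(one, b), 6).
Bind u := h(app(app(one, b), 6), f(b, b), app(one, b)). Substituting into the earlier bindings gives p := app(h(app(app(one, b), 6), f(b, b), app(one, b)), false), x := app(h(app(app(one, b), 6), f(b, b), app(one, b)), false).
MGU = { p -> app(h(app(app(one, b), 6), f(b, b), app(one, b)), false), y -> app(one, b), x -> app(h(app(app(one, b), 6), f(b, b), app(one, b)), false), x1 -> h(3, one, 3), t -> app(app(one, b), 6), z -> b, u -> h(app(app(one, b), 6), f(b, b), app(one, b)) }, so u -> h(app(app(one, b), 6), f(b, b), app(one, b)).

h(app(app(one, b), 6), f(b, b), app(one, b))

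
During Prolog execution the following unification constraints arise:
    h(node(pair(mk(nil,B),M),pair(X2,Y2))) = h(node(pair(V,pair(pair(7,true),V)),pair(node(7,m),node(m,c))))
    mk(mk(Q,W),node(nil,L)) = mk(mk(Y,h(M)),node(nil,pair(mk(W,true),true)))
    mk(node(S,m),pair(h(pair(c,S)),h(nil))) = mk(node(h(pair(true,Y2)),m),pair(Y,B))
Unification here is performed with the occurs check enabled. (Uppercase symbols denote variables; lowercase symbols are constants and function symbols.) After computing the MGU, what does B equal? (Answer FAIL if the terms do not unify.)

Decompose h/1: node(pair(mk(nil,B),M),pair(X2,Y2)) = node(pair(V,pair(pair(7,true),V)),pair(node(7,m),node(m,c))).
Decompose node/2: pair(mk(nil,B),M) = pair(V,pair(pair(7,true),V)),  pair(X2,Y2) = pair(node(7,m),node(m,c)).
Decompose pair/2: mk(nil,B) = V,  M = pair(pair(7,true),V).
Bind V := mk(nil,B); substituting into the one remaining equation that mentions V gives: M = pair(pair(7,true),mk(nil,B)).
Bind M := pair(pair(7,true),mk(nil,B)); substituting into the one remaining equation that mentions M gives: mk(mk(Q,W),node(nil,L)) = mk(mk(Y,h(pair(pair(7,true),mk(nil,B)))),node(nil,pair(mk(W,true),true))).
Decompose pair/2: X2 = node(7,m),  Y2 = node(m,c).
Bind X2 := node(7,m); no other remaining equation mentions X2.
Bind Y2 := node(m,c); substituting into the one remaining equation that mentions Y2 gives: mk(node(S,m),pair(h(pair(c,S)),h(nil))) = mk(node(h(pair(true,node(m,c))),m),pair(Y,B)).
Decompose mk/2: mk(Q,W) = mk(Y,h(pair(pair(7,true),mk(nil,B)))),  node(nil,L) = node(nil,pair(mk(W,true),true)).
Decompose mk/2: Q = Y,  W = h(pair(pair(7,true),mk(nil,B))).
Bind Q := Y; no other remaining equation mentions Q.
Bind W := h(pair(pair(7,true),mk(nil,B))); substituting into the one remaining equation that mentions W gives: node(nil,L) = node(nil,pair(mk(h(pair(pair(7,true),mk(nil,B))),true),true)).
Decompose node/2: nil = nil,  L = pair(mk(h(pair(pair(7,true),mk(nil,B))),true),true).
Delete trivial equation nil = nil.
Bind L := pair(mk(h(pair(pair(7,true),mk(nil,B))),true),true); no other remaining equation mentions L.
Decompose mk/2: node(S,m) = node(h(pair(true,node(m,c))),m),  pair(h(pair(c,S)),h(nil)) = pair(Y,B).
Decompose node/2: S = h(pair(true,node(m,c))),  m = m.
Bind S := h(pair(true,node(m,c))); substituting into the one remaining equation that mentions S gives: pair(h(pair(c,h(pair(true,node(m,c))))),h(nil)) = pair(Y,B).
Delete trivial equation m = m.
Decompose pair/2: h(pair(c,h(pair(true,node(m,c))))) = Y,  h(nil) = B.
Bind Y := h(pair(c,h(pair(true,node(m,c))))); no other remaining equation mentions Y. Substituting into the earlier binding gives Q := h(pair(c,h(pair(true,node(m,c))))).
Bind B := h(nil). Substituting into the earlier bindings gives V := mk(nil,h(nil)), M := pair(pair(7,true),mk(nil,h(nil))), W := h(pair(pair(7,true),mk(nil,h(nil)))), L := pair(mk(h(pair(pair(7,true),mk(nil,h(nil)))),true),true).
MGU = { V = mk(nil,h(nil)), M = pair(pair(7,true),mk(nil,h(nil))), X2 = node(7,m), Y2 = node(m,c), Q = h(pair(c,h(pair(true,node(m,c))))), W = h(pair(pair(7,true),mk(nil,h(nil)))), L = pair(mk(h(pair(pair(7,true),mk(nil,h(nil)))),true),true), S = h(pair(true,node(m,c))), Y = h(pair(c,h(pair(true,node(m,c))))), B = h(nil) }, so B = h(nil).

h(nil)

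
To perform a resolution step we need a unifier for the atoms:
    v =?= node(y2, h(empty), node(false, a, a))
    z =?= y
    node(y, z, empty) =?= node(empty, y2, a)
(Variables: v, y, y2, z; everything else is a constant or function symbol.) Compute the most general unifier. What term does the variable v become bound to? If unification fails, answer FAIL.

FAIL

Bind v := node(y2, h(empty), node(false, a, a)); no other remaining equation mentions v.
Bind z := y; substituting into the remaining equation gives: node(y, y, empty) =?= node(empty, y2, a).
Decompose node/3: y =?= empty,  y =?= y2,  empty =?= a.
Bind y := empty; substituting into the one remaining equation that mentions y gives: empty =?= y2. Substituting into the earlier binding gives z := empty.
Bind y2 := empty; no other remaining equation mentions y2. Substituting into the earlier binding gives v := node(empty, h(empty), node(false, a, a)).
Clash: constants empty and a differ; no unifier exists.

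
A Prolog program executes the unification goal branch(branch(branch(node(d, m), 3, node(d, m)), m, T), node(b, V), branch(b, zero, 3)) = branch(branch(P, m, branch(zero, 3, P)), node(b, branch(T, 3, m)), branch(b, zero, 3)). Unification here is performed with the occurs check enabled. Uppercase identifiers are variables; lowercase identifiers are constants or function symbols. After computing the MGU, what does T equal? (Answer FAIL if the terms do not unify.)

branch(zero, 3, branch(node(d, m), 3, node(d, m)))

Decompose branch/3: branch(branch(node(d, m), 3, node(d, m)), m, T) = branch(P, m, branch(zero, 3, P)),  node(b, V) = node(b, branch(T, 3, m)),  branch(b, zero, 3) = branch(b, zero, 3).
Decompose branch/3: branch(node(d, m), 3, node(d, m)) = P,  m = m,  T = branch(zero, 3, P).
Bind P := branch(node(d, m), 3, node(d, m)); substituting into the one remaining equation that mentions P gives: T = branch(zero, 3, branch(node(d, m), 3, node(d, m))).
Delete trivial equation m = m.
Bind T := branch(zero, 3, branch(node(d, m), 3, node(d, m))); substituting into the one remaining equation that mentions T gives: node(b, V) = node(b, branch(branch(zero, 3, branch(node(d, m), 3, node(d, m))), 3, m)).
Decompose node/2: b = b,  V = branch(branch(zero, 3, branch(node(d, m), 3, node(d, m))), 3, m).
Delete trivial equation b = b.
Bind V := branch(branch(zero, 3, branch(node(d, m), 3, node(d, m))), 3, m); no other remaining equation mentions V.
Delete trivial equation branch(b, zero, 3) = branch(b, zero, 3).
MGU = { P ↦ branch(node(d, m), 3, node(d, m)), T ↦ branch(zero, 3, branch(node(d, m), 3, node(d, m))), V ↦ branch(branch(zero, 3, branch(node(d, m), 3, node(d, m))), 3, m) }, so T ↦ branch(zero, 3, branch(node(d, m), 3, node(d, m))).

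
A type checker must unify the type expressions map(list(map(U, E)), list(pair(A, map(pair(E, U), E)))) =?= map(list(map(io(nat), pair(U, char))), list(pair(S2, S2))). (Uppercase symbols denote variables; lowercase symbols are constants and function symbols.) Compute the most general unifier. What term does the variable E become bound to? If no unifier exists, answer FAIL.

pair(io(nat), char)

Decompose map/2: list(map(U, E)) =?= list(map(io(nat), pair(U, char))),  list(pair(A, map(pair(E, U), E))) =?= list(pair(S2, S2)).
Decompose list/1: map(U, E) =?= map(io(nat), pair(U, char)).
Decompose map/2: U =?= io(nat),  E =?= pair(U, char).
Bind U := io(nat); substituting into the remaining equations gives: E =?= pair(io(nat), char),  list(pair(A, map(pair(E, io(nat)), E))) =?= list(pair(S2, S2)).
Bind E := pair(io(nat), char); substituting into the remaining equation gives: list(pair(A, map(pair(pair(io(nat), char), io(nat)), pair(io(nat), char)))) =?= list(pair(S2, S2)).
Decompose list/1: pair(A, map(pair(pair(io(nat), char), io(nat)), pair(io(nat), char))) =?= pair(S2, S2).
Decompose pair/2: A =?= S2,  map(pair(pair(io(nat), char), io(nat)), pair(io(nat), char)) =?= S2.
Bind A := S2; no other remaining equation mentions A.
Bind S2 := map(pair(pair(io(nat), char), io(nat)), pair(io(nat), char)). Substituting into the earlier binding gives A := map(pair(pair(io(nat), char), io(nat)), pair(io(nat), char)).
MGU = { U ↦ io(nat), E ↦ pair(io(nat), char), A ↦ map(pair(pair(io(nat), char), io(nat)), pair(io(nat), char)), S2 ↦ map(pair(pair(io(nat), char), io(nat)), pair(io(nat), char)) }, so E ↦ pair(io(nat), char).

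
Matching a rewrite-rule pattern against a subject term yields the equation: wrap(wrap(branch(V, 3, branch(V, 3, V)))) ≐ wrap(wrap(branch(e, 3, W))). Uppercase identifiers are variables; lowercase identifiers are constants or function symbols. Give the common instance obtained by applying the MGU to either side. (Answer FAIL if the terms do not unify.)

Decompose wrap/1: wrap(branch(V, 3, branch(V, 3, V))) ≐ wrap(branch(e, 3, W)).
Decompose wrap/1: branch(V, 3, branch(V, 3, V)) ≐ branch(e, 3, W).
Decompose branch/3: V ≐ e,  3 ≐ 3,  branch(V, 3, V) ≐ W.
Bind V := e; substituting into the one remaining equation that mentions V gives: branch(e, 3, e) ≐ W.
Delete trivial equation 3 ≐ 3.
Bind W := branch(e, 3, e).
Applying the MGU to either side gives wrap(wrap(branch(e, 3, branch(e, 3, e)))).

wrap(wrap(branch(e, 3, branch(e, 3, e))))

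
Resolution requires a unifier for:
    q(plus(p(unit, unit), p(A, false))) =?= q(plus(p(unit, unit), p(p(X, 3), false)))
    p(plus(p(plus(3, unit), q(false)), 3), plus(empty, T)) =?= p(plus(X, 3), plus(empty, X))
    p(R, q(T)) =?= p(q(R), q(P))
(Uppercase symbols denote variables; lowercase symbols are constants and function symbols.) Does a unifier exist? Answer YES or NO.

NO

Decompose q/1: plus(p(unit, unit), p(A, false)) =?= plus(p(unit, unit), p(p(X, 3), false)).
Decompose plus/2: p(unit, unit) =?= p(unit, unit),  p(A, false) =?= p(p(X, 3), false).
Delete trivial equation p(unit, unit) =?= p(unit, unit).
Decompose p/2: A =?= p(X, 3),  false =?= false.
Bind A := p(X, 3); no other remaining equation mentions A.
Delete trivial equation false =?= false.
Decompose p/2: plus(p(plus(3, unit), q(false)), 3) =?= plus(X, 3),  plus(empty, T) =?= plus(empty, X).
Decompose plus/2: p(plus(3, unit), q(false)) =?= X,  3 =?= 3.
Bind X := p(plus(3, unit), q(false)); substituting into the one remaining equation that mentions X gives: plus(empty, T) =?= plus(empty, p(plus(3, unit), q(false))). Substituting into the earlier binding gives A := p(p(plus(3, unit), q(false)), 3).
Delete trivial equation 3 =?= 3.
Decompose plus/2: empty =?= empty,  T =?= p(plus(3, unit), q(false)).
Delete trivial equation empty =?= empty.
Bind T := p(plus(3, unit), q(false)); substituting into the remaining equation gives: p(R, q(p(plus(3, unit), q(false)))) =?= p(q(R), q(P)).
Decompose p/2: R =?= q(R),  q(p(plus(3, unit), q(false))) =?= q(P).
Occurs check fails: R occurs in q(R); the equation R =?= q(R) has no finite solution.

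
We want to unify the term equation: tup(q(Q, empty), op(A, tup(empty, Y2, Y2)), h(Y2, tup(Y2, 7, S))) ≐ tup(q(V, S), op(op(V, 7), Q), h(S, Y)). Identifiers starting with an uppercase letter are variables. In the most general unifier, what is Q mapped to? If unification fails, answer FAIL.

Decompose tup/3: q(Q, empty) ≐ q(V, S),  op(A, tup(empty, Y2, Y2)) ≐ op(op(V, 7), Q),  h(Y2, tup(Y2, 7, S)) ≐ h(S, Y).
Decompose q/2: Q ≐ V,  empty ≐ S.
Bind Q := V; substituting into the one remaining equation that mentions Q gives: op(A, tup(empty, Y2, Y2)) ≐ op(op(V, 7), V).
Bind S := empty; substituting into the one remaining equation that mentions S gives: h(Y2, tup(Y2, 7, empty)) ≐ h(empty, Y).
Decompose op/2: A ≐ op(V, 7),  tup(empty, Y2, Y2) ≐ V.
Bind A := op(V, 7); no other remaining equation mentions A.
Bind V := tup(empty, Y2, Y2); no other remaining equation mentions V. Substituting into the earlier bindings gives Q := tup(empty, Y2, Y2), A := op(tup(empty, Y2, Y2), 7).
Decompose h/2: Y2 ≐ empty,  tup(Y2, 7, empty) ≐ Y.
Bind Y2 := empty; substituting into the remaining equation gives: tup(empty, 7, empty) ≐ Y. Substituting into the earlier bindings gives Q := tup(empty, empty, empty), A := op(tup(empty, empty, empty), 7), V := tup(empty, empty, empty).
Bind Y := tup(empty, 7, empty).
MGU = { Q -> tup(empty, empty, empty), S -> empty, A -> op(tup(empty, empty, empty), 7), V -> tup(empty, empty, empty), Y2 -> empty, Y -> tup(empty, 7, empty) }, so Q -> tup(empty, empty, empty).

tup(empty, empty, empty)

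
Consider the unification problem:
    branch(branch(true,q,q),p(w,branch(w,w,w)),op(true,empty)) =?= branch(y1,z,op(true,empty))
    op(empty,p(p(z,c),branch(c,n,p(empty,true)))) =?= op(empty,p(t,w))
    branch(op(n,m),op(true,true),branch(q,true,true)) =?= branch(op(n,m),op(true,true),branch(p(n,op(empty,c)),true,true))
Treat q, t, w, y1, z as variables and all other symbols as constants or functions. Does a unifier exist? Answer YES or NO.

YES

Decompose branch/3: branch(true,q,q) =?= y1,  p(w,branch(w,w,w)) =?= z,  op(true,empty) =?= op(true,empty).
Bind y1 := branch(true,q,q); no other remaining equation mentions y1.
Bind z := p(w,branch(w,w,w)); substituting into the one remaining equation that mentions z gives: op(empty,p(p(p(w,branch(w,w,w)),c),branch(c,n,p(empty,true)))) =?= op(empty,p(t,w)).
Delete trivial equation op(true,empty) =?= op(true,empty).
Decompose op/2: empty =?= empty,  p(p(p(w,branch(w,w,w)),c),branch(c,n,p(empty,true))) =?= p(t,w).
Delete trivial equation empty =?= empty.
Decompose p/2: p(p(w,branch(w,w,w)),c) =?= t,  branch(c,n,p(empty,true)) =?= w.
Bind t := p(p(w,branch(w,w,w)),c); no other remaining equation mentions t.
Bind w := branch(c,n,p(empty,true)); no other remaining equation mentions w. Substituting into the earlier bindings gives z := p(branch(c,n,p(empty,true)),branch(branch(c,n,p(empty,true)),branch(c,n,p(empty,true)),branch(c,n,p(empty,true)))), t := p(p(branch(c,n,p(empty,true)),branch(branch(c,n,p(empty,true)),branch(c,n,p(empty,true)),branch(c,n,p(empty,true)))),c).
Decompose branch/3: op(n,m) =?= op(n,m),  op(true,true) =?= op(true,true),  branch(q,true,true) =?= branch(p(n,op(empty,c)),true,true).
Delete trivial equation op(n,m) =?= op(n,m).
Delete trivial equation op(true,true) =?= op(true,true).
Decompose branch/3: q =?= p(n,op(empty,c)),  true =?= true,  true =?= true.
Bind q := p(n,op(empty,c)); no other remaining equation mentions q. Substituting into the earlier binding gives y1 := branch(true,p(n,op(empty,c)),p(n,op(empty,c))).
Delete trivial equation true =?= true.
Delete trivial equation true =?= true.
No equations remain and no clash or occurs-check failure arose, so a unifier exists.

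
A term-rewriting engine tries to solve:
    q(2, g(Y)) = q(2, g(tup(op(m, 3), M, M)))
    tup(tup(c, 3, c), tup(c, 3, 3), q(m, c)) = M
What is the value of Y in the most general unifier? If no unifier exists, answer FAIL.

tup(op(m, 3), tup(tup(c, 3, c), tup(c, 3, 3), q(m, c)), tup(tup(c, 3, c), tup(c, 3, 3), q(m, c)))

Decompose q/2: 2 = 2,  g(Y) = g(tup(op(m, 3), M, M)).
Delete trivial equation 2 = 2.
Decompose g/1: Y = tup(op(m, 3), M, M).
Bind Y := tup(op(m, 3), M, M); no other remaining equation mentions Y.
Bind M := tup(tup(c, 3, c), tup(c, 3, 3), q(m, c)). Substituting into the earlier binding gives Y := tup(op(m, 3), tup(tup(c, 3, c), tup(c, 3, 3), q(m, c)), tup(tup(c, 3, c), tup(c, 3, 3), q(m, c))).
MGU = { Y ↦ tup(op(m, 3), tup(tup(c, 3, c), tup(c, 3, 3), q(m, c)), tup(tup(c, 3, c), tup(c, 3, 3), q(m, c))), M ↦ tup(tup(c, 3, c), tup(c, 3, 3), q(m, c)) }, so Y ↦ tup(op(m, 3), tup(tup(c, 3, c), tup(c, 3, 3), q(m, c)), tup(tup(c, 3, c), tup(c, 3, 3), q(m, c))).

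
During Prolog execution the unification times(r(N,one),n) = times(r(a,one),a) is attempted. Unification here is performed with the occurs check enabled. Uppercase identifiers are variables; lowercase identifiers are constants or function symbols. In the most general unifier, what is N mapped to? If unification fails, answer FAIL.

FAIL

Decompose times/2: r(N,one) = r(a,one),  n = a.
Decompose r/2: N = a,  one = one.
Bind N := a; no other remaining equation mentions N.
Delete trivial equation one = one.
Clash: constants n and a differ; no unifier exists.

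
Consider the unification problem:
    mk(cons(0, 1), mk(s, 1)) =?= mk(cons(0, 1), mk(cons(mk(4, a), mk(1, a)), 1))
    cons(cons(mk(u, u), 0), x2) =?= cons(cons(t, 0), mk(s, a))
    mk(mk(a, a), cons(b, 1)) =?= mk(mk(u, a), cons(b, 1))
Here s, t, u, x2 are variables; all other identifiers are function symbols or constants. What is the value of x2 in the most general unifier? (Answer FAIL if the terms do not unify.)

Decompose mk/2: cons(0, 1) =?= cons(0, 1),  mk(s, 1) =?= mk(cons(mk(4, a), mk(1, a)), 1).
Delete trivial equation cons(0, 1) =?= cons(0, 1).
Decompose mk/2: s =?= cons(mk(4, a), mk(1, a)),  1 =?= 1.
Bind s := cons(mk(4, a), mk(1, a)); substituting into the one remaining equation that mentions s gives: cons(cons(mk(u, u), 0), x2) =?= cons(cons(t, 0), mk(cons(mk(4, a), mk(1, a)), a)).
Delete trivial equation 1 =?= 1.
Decompose cons/2: cons(mk(u, u), 0) =?= cons(t, 0),  x2 =?= mk(cons(mk(4, a), mk(1, a)), a).
Decompose cons/2: mk(u, u) =?= t,  0 =?= 0.
Bind t := mk(u, u); no other remaining equation mentions t.
Delete trivial equation 0 =?= 0.
Bind x2 := mk(cons(mk(4, a), mk(1, a)), a); no other remaining equation mentions x2.
Decompose mk/2: mk(a, a) =?= mk(u, a),  cons(b, 1) =?= cons(b, 1).
Decompose mk/2: a =?= u,  a =?= a.
Bind u := a; no other remaining equation mentions u. Substituting into the earlier binding gives t := mk(a, a).
Delete trivial equation a =?= a.
Delete trivial equation cons(b, 1) =?= cons(b, 1).
MGU = { s -> cons(mk(4, a), mk(1, a)), t -> mk(a, a), x2 -> mk(cons(mk(4, a), mk(1, a)), a), u -> a }, so x2 -> mk(cons(mk(4, a), mk(1, a)), a).

mk(cons(mk(4, a), mk(1, a)), a)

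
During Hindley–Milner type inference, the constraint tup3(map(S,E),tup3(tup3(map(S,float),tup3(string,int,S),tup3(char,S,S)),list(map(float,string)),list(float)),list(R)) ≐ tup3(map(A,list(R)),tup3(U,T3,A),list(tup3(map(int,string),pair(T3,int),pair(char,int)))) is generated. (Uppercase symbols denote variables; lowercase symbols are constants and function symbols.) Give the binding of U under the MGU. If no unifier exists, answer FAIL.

tup3(map(list(float),float),tup3(string,int,list(float)),tup3(char,list(float),list(float)))

Decompose tup3/3: map(S,E) ≐ map(A,list(R)),  tup3(tup3(map(S,float),tup3(string,int,S),tup3(char,S,S)),list(map(float,string)),list(float)) ≐ tup3(U,T3,A),  list(R) ≐ list(tup3(map(int,string),pair(T3,int),pair(char,int))).
Decompose map/2: S ≐ A,  E ≐ list(R).
Bind S := A; substituting into the one remaining equation that mentions S gives: tup3(tup3(map(A,float),tup3(string,int,A),tup3(char,A,A)),list(map(float,string)),list(float)) ≐ tup3(U,T3,A).
Bind E := list(R); no other remaining equation mentions E.
Decompose tup3/3: tup3(map(A,float),tup3(string,int,A),tup3(char,A,A)) ≐ U,  list(map(float,string)) ≐ T3,  list(float) ≐ A.
Bind U := tup3(map(A,float),tup3(string,int,A),tup3(char,A,A)); no other remaining equation mentions U.
Bind T3 := list(map(float,string)); substituting into the one remaining equation that mentions T3 gives: list(R) ≐ list(tup3(map(int,string),pair(list(map(float,string)),int),pair(char,int))).
Bind A := list(float); no other remaining equation mentions A. Substituting into the earlier bindings gives S := list(float), U := tup3(map(list(float),float),tup3(string,int,list(float)),tup3(char,list(float),list(float))).
Decompose list/1: R ≐ tup3(map(int,string),pair(list(map(float,string)),int),pair(char,int)).
Bind R := tup3(map(int,string),pair(list(map(float,string)),int),pair(char,int)). Substituting into the earlier binding gives E := list(tup3(map(int,string),pair(list(map(float,string)),int),pair(char,int))).
MGU = { S ↦ list(float), E ↦ list(tup3(map(int,string),pair(list(map(float,string)),int),pair(char,int))), U ↦ tup3(map(list(float),float),tup3(string,int,list(float)),tup3(char,list(float),list(float))), T3 ↦ list(map(float,string)), A ↦ list(float), R ↦ tup3(map(int,string),pair(list(map(float,string)),int),pair(char,int)) }, so U ↦ tup3(map(list(float),float),tup3(string,int,list(float)),tup3(char,list(float),list(float))).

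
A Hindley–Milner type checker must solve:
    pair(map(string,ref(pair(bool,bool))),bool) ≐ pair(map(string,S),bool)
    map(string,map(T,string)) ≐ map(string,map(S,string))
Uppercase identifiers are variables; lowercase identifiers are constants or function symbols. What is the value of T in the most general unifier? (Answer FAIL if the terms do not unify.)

ref(pair(bool,bool))

Decompose pair/2: map(string,ref(pair(bool,bool))) ≐ map(string,S),  bool ≐ bool.
Decompose map/2: string ≐ string,  ref(pair(bool,bool)) ≐ S.
Delete trivial equation string ≐ string.
Bind S := ref(pair(bool,bool)); substituting into the one remaining equation that mentions S gives: map(string,map(T,string)) ≐ map(string,map(ref(pair(bool,bool)),string)).
Delete trivial equation bool ≐ bool.
Decompose map/2: string ≐ string,  map(T,string) ≐ map(ref(pair(bool,bool)),string).
Delete trivial equation string ≐ string.
Decompose map/2: T ≐ ref(pair(bool,bool)),  string ≐ string.
Bind T := ref(pair(bool,bool)); no other remaining equation mentions T.
Delete trivial equation string ≐ string.
MGU = { S := ref(pair(bool,bool)), T := ref(pair(bool,bool)) }, so T := ref(pair(bool,bool)).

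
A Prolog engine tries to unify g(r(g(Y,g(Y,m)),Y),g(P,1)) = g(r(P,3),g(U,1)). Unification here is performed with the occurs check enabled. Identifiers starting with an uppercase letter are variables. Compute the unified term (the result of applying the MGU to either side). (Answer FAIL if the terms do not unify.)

g(r(g(3,g(3,m)),3),g(g(3,g(3,m)),1))

Decompose g/2: r(g(Y,g(Y,m)),Y) = r(P,3),  g(P,1) = g(U,1).
Decompose r/2: g(Y,g(Y,m)) = P,  Y = 3.
Bind P := g(Y,g(Y,m)); substituting into the one remaining equation that mentions P gives: g(g(Y,g(Y,m)),1) = g(U,1).
Bind Y := 3; substituting into the remaining equation gives: g(g(3,g(3,m)),1) = g(U,1). Substituting into the earlier binding gives P := g(3,g(3,m)).
Decompose g/2: g(3,g(3,m)) = U,  1 = 1.
Bind U := g(3,g(3,m)); no other remaining equation mentions U.
Delete trivial equation 1 = 1.
Applying the MGU to either side gives g(r(g(3,g(3,m)),3),g(g(3,g(3,m)),1)).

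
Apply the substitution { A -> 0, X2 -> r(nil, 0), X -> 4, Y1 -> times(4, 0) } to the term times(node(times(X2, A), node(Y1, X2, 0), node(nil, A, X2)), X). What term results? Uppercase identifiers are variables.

Replace each occurrence of A with 0.
Replace each occurrence of X2 with r(nil, 0).
Replace each occurrence of X with 4.
Replace each occurrence of Y1 with times(4, 0).
Result: times(node(times(r(nil, 0), 0), node(times(4, 0), r(nil, 0), 0), node(nil, 0, r(nil, 0))), 4).

times(node(times(r(nil, 0), 0), node(times(4, 0), r(nil, 0), 0), node(nil, 0, r(nil, 0))), 4)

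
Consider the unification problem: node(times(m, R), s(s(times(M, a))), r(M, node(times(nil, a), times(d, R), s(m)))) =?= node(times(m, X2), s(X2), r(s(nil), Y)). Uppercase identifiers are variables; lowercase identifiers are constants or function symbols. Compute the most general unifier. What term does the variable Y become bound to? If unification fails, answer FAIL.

Decompose node/3: times(m, R) =?= times(m, X2),  s(s(times(M, a))) =?= s(X2),  r(M, node(times(nil, a), times(d, R), s(m))) =?= r(s(nil), Y).
Decompose times/2: m =?= m,  R =?= X2.
Delete trivial equation m =?= m.
Bind R := X2; substituting into the one remaining equation that mentions R gives: r(M, node(times(nil, a), times(d, X2), s(m))) =?= r(s(nil), Y).
Decompose s/1: s(times(M, a)) =?= X2.
Bind X2 := s(times(M, a)); substituting into the remaining equation gives: r(M, node(times(nil, a), times(d, s(times(M, a))), s(m))) =?= r(s(nil), Y). Substituting into the earlier binding gives R := s(times(M, a)).
Decompose r/2: M =?= s(nil),  node(times(nil, a), times(d, s(times(M, a))), s(m)) =?= Y.
Bind M := s(nil); substituting into the remaining equation gives: node(times(nil, a), times(d, s(times(s(nil), a))), s(m)) =?= Y. Substituting into the earlier bindings gives R := s(times(s(nil), a)), X2 := s(times(s(nil), a)).
Bind Y := node(times(nil, a), times(d, s(times(s(nil), a))), s(m)).
MGU = { R := s(times(s(nil), a)), X2 := s(times(s(nil), a)), M := s(nil), Y := node(times(nil, a), times(d, s(times(s(nil), a))), s(m)) }, so Y := node(times(nil, a), times(d, s(times(s(nil), a))), s(m)).

node(times(nil, a), times(d, s(times(s(nil), a))), s(m))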